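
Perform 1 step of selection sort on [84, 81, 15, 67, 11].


Initial: [84, 81, 15, 67, 11]
Step 1: min=11 at 4
  Swap: [11, 81, 15, 67, 84]

After 1 step: [11, 81, 15, 67, 84]


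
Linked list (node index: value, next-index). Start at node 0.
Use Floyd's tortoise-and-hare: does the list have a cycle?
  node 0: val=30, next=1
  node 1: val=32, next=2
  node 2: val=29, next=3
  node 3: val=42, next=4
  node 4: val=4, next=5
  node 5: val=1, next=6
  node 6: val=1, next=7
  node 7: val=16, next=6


Floyd's tortoise (slow, +1) and hare (fast, +2):
  init: slow=0, fast=0
  step 1: slow=1, fast=2
  step 2: slow=2, fast=4
  step 3: slow=3, fast=6
  step 4: slow=4, fast=6
  step 5: slow=5, fast=6
  step 6: slow=6, fast=6
  slow == fast at node 6: cycle detected

Cycle: yes


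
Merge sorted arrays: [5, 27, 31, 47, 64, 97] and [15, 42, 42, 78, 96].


Take 5 from A
Take 15 from B
Take 27 from A
Take 31 from A
Take 42 from B
Take 42 from B
Take 47 from A
Take 64 from A
Take 78 from B
Take 96 from B

Merged: [5, 15, 27, 31, 42, 42, 47, 64, 78, 96, 97]


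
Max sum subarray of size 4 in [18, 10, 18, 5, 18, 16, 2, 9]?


[0:4]: 51
[1:5]: 51
[2:6]: 57
[3:7]: 41
[4:8]: 45

Max: 57 at [2:6]


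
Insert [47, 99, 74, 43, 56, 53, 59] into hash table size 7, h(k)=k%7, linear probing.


Insert 47: h=5 -> slot 5
Insert 99: h=1 -> slot 1
Insert 74: h=4 -> slot 4
Insert 43: h=1, 1 probes -> slot 2
Insert 56: h=0 -> slot 0
Insert 53: h=4, 2 probes -> slot 6
Insert 59: h=3 -> slot 3

Table: [56, 99, 43, 59, 74, 47, 53]


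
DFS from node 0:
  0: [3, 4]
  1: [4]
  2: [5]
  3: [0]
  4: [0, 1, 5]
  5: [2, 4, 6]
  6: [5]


Visit 0, push [4, 3]
Visit 3, push []
Visit 4, push [5, 1]
Visit 1, push []
Visit 5, push [6, 2]
Visit 2, push []
Visit 6, push []

DFS order: [0, 3, 4, 1, 5, 2, 6]


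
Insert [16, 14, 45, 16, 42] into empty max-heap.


Insert 16: [16]
Insert 14: [16, 14]
Insert 45: [45, 14, 16]
Insert 16: [45, 16, 16, 14]
Insert 42: [45, 42, 16, 14, 16]

Final heap: [45, 42, 16, 14, 16]


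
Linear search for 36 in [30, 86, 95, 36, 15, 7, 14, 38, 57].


i=0: 30!=36
i=1: 86!=36
i=2: 95!=36
i=3: 36==36 found!

Found at 3, 4 comps


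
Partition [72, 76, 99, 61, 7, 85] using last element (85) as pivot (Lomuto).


Pivot: 85
  72 <= 85: advance i (no swap)
  76 <= 85: advance i (no swap)
  61 <= 85: swap -> [72, 76, 61, 99, 7, 85]
  7 <= 85: swap -> [72, 76, 61, 7, 99, 85]
Place pivot at 4: [72, 76, 61, 7, 85, 99]

Partitioned: [72, 76, 61, 7, 85, 99]


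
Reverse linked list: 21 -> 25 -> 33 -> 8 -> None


Step 1: curr=21, set curr.next=prev(None) | reversed so far: 21
Step 2: curr=25, set curr.next=prev(21) | reversed so far: 25 -> 21
Step 3: curr=33, set curr.next=prev(25) | reversed so far: 33 -> 25 -> 21
Step 4: curr=8, set curr.next=prev(33) | reversed so far: 8 -> 33 -> 25 -> 21

8 -> 33 -> 25 -> 21 -> None


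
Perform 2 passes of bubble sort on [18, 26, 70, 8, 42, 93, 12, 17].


Initial: [18, 26, 70, 8, 42, 93, 12, 17]
Pass 1: [18, 26, 8, 42, 70, 12, 17, 93] (4 swaps)
Pass 2: [18, 8, 26, 42, 12, 17, 70, 93] (3 swaps)

After 2 passes: [18, 8, 26, 42, 12, 17, 70, 93]


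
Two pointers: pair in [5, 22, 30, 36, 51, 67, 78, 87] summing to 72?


lo=0(5)+hi=7(87)=92
lo=0(5)+hi=6(78)=83
lo=0(5)+hi=5(67)=72

Yes: 5+67=72


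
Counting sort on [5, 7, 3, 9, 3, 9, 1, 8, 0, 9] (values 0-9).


Input: [5, 7, 3, 9, 3, 9, 1, 8, 0, 9]
Counts: [1, 1, 0, 2, 0, 1, 0, 1, 1, 3]

Sorted: [0, 1, 3, 3, 5, 7, 8, 9, 9, 9]


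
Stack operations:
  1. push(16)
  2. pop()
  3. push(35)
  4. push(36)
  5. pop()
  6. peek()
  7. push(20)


push(16) -> [16]
pop()->16, []
push(35) -> [35]
push(36) -> [35, 36]
pop()->36, [35]
peek()->35
push(20) -> [35, 20]

Final stack: [35, 20]


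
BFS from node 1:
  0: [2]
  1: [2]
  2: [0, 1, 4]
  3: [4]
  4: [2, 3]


Visit 1, enqueue [2]
Visit 2, enqueue [0, 4]
Visit 0, enqueue []
Visit 4, enqueue [3]
Visit 3, enqueue []

BFS order: [1, 2, 0, 4, 3]


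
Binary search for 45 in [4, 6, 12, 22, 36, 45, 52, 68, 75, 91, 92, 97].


Step 1: lo=0, hi=11, mid=5, val=45

Found at index 5


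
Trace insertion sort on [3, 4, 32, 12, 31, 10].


Initial: [3, 4, 32, 12, 31, 10]
Insert 4: [3, 4, 32, 12, 31, 10]
Insert 32: [3, 4, 32, 12, 31, 10]
Insert 12: [3, 4, 12, 32, 31, 10]
Insert 31: [3, 4, 12, 31, 32, 10]
Insert 10: [3, 4, 10, 12, 31, 32]

Sorted: [3, 4, 10, 12, 31, 32]


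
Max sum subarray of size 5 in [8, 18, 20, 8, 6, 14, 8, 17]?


[0:5]: 60
[1:6]: 66
[2:7]: 56
[3:8]: 53

Max: 66 at [1:6]


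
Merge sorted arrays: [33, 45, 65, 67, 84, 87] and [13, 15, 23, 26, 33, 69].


Take 13 from B
Take 15 from B
Take 23 from B
Take 26 from B
Take 33 from A
Take 33 from B
Take 45 from A
Take 65 from A
Take 67 from A
Take 69 from B

Merged: [13, 15, 23, 26, 33, 33, 45, 65, 67, 69, 84, 87]


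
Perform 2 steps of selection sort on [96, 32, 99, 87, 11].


Initial: [96, 32, 99, 87, 11]
Step 1: min=11 at 4
  Swap: [11, 32, 99, 87, 96]
Step 2: min=32 at 1
  Swap: [11, 32, 99, 87, 96]

After 2 steps: [11, 32, 99, 87, 96]


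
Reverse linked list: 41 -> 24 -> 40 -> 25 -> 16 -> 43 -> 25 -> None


Step 1: curr=41, set curr.next=prev(None) | reversed so far: 41
Step 2: curr=24, set curr.next=prev(41) | reversed so far: 24 -> 41
Step 3: curr=40, set curr.next=prev(24) | reversed so far: 40 -> 24 -> 41
Step 4: curr=25, set curr.next=prev(40) | reversed so far: 25 -> 40 -> 24 -> 41
Step 5: curr=16, set curr.next=prev(25) | reversed so far: 16 -> 25 -> 40 -> 24 -> 41
Step 6: curr=43, set curr.next=prev(16) | reversed so far: 43 -> 16 -> 25 -> 40 -> 24 -> 41
Step 7: curr=25, set curr.next=prev(43) | reversed so far: 25 -> 43 -> 16 -> 25 -> 40 -> 24 -> 41

25 -> 43 -> 16 -> 25 -> 40 -> 24 -> 41 -> None


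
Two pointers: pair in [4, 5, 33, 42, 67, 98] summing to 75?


lo=0(4)+hi=5(98)=102
lo=0(4)+hi=4(67)=71
lo=1(5)+hi=4(67)=72
lo=2(33)+hi=4(67)=100
lo=2(33)+hi=3(42)=75

Yes: 33+42=75


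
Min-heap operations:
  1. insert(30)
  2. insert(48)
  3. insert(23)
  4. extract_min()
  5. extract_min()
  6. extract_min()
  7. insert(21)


insert(30) -> [30]
insert(48) -> [30, 48]
insert(23) -> [23, 48, 30]
extract_min()->23, [30, 48]
extract_min()->30, [48]
extract_min()->48, []
insert(21) -> [21]

Final heap: [21]


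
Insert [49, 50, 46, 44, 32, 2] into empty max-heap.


Insert 49: [49]
Insert 50: [50, 49]
Insert 46: [50, 49, 46]
Insert 44: [50, 49, 46, 44]
Insert 32: [50, 49, 46, 44, 32]
Insert 2: [50, 49, 46, 44, 32, 2]

Final heap: [50, 49, 46, 44, 32, 2]


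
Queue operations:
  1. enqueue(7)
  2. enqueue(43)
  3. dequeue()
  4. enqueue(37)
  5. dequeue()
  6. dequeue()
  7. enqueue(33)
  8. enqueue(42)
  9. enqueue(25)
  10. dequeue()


enqueue(7) -> [7]
enqueue(43) -> [7, 43]
dequeue()->7, [43]
enqueue(37) -> [43, 37]
dequeue()->43, [37]
dequeue()->37, []
enqueue(33) -> [33]
enqueue(42) -> [33, 42]
enqueue(25) -> [33, 42, 25]
dequeue()->33, [42, 25]

Final queue: [42, 25]


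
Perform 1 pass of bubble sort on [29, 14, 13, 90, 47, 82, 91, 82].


Initial: [29, 14, 13, 90, 47, 82, 91, 82]
Pass 1: [14, 13, 29, 47, 82, 90, 82, 91] (5 swaps)

After 1 pass: [14, 13, 29, 47, 82, 90, 82, 91]


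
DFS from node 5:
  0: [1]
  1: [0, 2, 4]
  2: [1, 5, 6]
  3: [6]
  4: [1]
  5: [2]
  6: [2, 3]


Visit 5, push [2]
Visit 2, push [6, 1]
Visit 1, push [4, 0]
Visit 0, push []
Visit 4, push []
Visit 6, push [3]
Visit 3, push []

DFS order: [5, 2, 1, 0, 4, 6, 3]


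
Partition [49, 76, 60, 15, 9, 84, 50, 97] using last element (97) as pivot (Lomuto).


Pivot: 97
  49 <= 97: advance i (no swap)
  76 <= 97: advance i (no swap)
  60 <= 97: advance i (no swap)
  15 <= 97: advance i (no swap)
  9 <= 97: advance i (no swap)
  84 <= 97: advance i (no swap)
  50 <= 97: advance i (no swap)
Place pivot at 7: [49, 76, 60, 15, 9, 84, 50, 97]

Partitioned: [49, 76, 60, 15, 9, 84, 50, 97]


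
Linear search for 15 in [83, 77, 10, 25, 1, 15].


i=0: 83!=15
i=1: 77!=15
i=2: 10!=15
i=3: 25!=15
i=4: 1!=15
i=5: 15==15 found!

Found at 5, 6 comps


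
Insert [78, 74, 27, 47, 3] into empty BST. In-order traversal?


Insert 78: root
Insert 74: L from 78
Insert 27: L from 78 -> L from 74
Insert 47: L from 78 -> L from 74 -> R from 27
Insert 3: L from 78 -> L from 74 -> L from 27

In-order: [3, 27, 47, 74, 78]


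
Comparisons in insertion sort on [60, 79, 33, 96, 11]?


Algorithm: insertion sort
Input: [60, 79, 33, 96, 11]
Sorted: [11, 33, 60, 79, 96]

8


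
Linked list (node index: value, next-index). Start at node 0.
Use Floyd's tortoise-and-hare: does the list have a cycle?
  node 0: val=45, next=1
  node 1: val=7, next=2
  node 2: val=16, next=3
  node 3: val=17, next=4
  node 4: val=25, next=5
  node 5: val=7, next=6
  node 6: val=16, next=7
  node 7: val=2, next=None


Floyd's tortoise (slow, +1) and hare (fast, +2):
  init: slow=0, fast=0
  step 1: slow=1, fast=2
  step 2: slow=2, fast=4
  step 3: slow=3, fast=6
  step 4: fast 6->7->None, no cycle

Cycle: no


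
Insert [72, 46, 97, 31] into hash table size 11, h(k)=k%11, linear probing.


Insert 72: h=6 -> slot 6
Insert 46: h=2 -> slot 2
Insert 97: h=9 -> slot 9
Insert 31: h=9, 1 probes -> slot 10

Table: [None, None, 46, None, None, None, 72, None, None, 97, 31]


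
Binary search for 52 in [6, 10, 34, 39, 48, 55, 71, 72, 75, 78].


Step 1: lo=0, hi=9, mid=4, val=48
Step 2: lo=5, hi=9, mid=7, val=72
Step 3: lo=5, hi=6, mid=5, val=55

Not found


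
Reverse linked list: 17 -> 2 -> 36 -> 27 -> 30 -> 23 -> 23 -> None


Step 1: curr=17, set curr.next=prev(None) | reversed so far: 17
Step 2: curr=2, set curr.next=prev(17) | reversed so far: 2 -> 17
Step 3: curr=36, set curr.next=prev(2) | reversed so far: 36 -> 2 -> 17
Step 4: curr=27, set curr.next=prev(36) | reversed so far: 27 -> 36 -> 2 -> 17
Step 5: curr=30, set curr.next=prev(27) | reversed so far: 30 -> 27 -> 36 -> 2 -> 17
Step 6: curr=23, set curr.next=prev(30) | reversed so far: 23 -> 30 -> 27 -> 36 -> 2 -> 17
Step 7: curr=23, set curr.next=prev(23) | reversed so far: 23 -> 23 -> 30 -> 27 -> 36 -> 2 -> 17

23 -> 23 -> 30 -> 27 -> 36 -> 2 -> 17 -> None


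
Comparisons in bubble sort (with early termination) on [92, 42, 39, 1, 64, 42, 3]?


Algorithm: bubble sort (with early termination)
Input: [92, 42, 39, 1, 64, 42, 3]
Sorted: [1, 3, 39, 42, 42, 64, 92]

21


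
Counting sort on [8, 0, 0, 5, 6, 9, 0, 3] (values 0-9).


Input: [8, 0, 0, 5, 6, 9, 0, 3]
Counts: [3, 0, 0, 1, 0, 1, 1, 0, 1, 1]

Sorted: [0, 0, 0, 3, 5, 6, 8, 9]


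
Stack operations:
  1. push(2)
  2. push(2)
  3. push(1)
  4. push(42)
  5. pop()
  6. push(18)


push(2) -> [2]
push(2) -> [2, 2]
push(1) -> [2, 2, 1]
push(42) -> [2, 2, 1, 42]
pop()->42, [2, 2, 1]
push(18) -> [2, 2, 1, 18]

Final stack: [2, 2, 1, 18]


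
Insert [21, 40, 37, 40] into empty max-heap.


Insert 21: [21]
Insert 40: [40, 21]
Insert 37: [40, 21, 37]
Insert 40: [40, 40, 37, 21]

Final heap: [40, 40, 37, 21]


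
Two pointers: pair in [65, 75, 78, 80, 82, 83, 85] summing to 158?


lo=0(65)+hi=6(85)=150
lo=1(75)+hi=6(85)=160
lo=1(75)+hi=5(83)=158

Yes: 75+83=158


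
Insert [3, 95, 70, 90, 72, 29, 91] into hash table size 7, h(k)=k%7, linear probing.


Insert 3: h=3 -> slot 3
Insert 95: h=4 -> slot 4
Insert 70: h=0 -> slot 0
Insert 90: h=6 -> slot 6
Insert 72: h=2 -> slot 2
Insert 29: h=1 -> slot 1
Insert 91: h=0, 5 probes -> slot 5

Table: [70, 29, 72, 3, 95, 91, 90]


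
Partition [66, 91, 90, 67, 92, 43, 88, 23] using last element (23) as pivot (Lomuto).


Pivot: 23
Place pivot at 0: [23, 91, 90, 67, 92, 43, 88, 66]

Partitioned: [23, 91, 90, 67, 92, 43, 88, 66]


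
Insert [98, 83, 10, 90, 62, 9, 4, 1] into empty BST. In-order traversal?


Insert 98: root
Insert 83: L from 98
Insert 10: L from 98 -> L from 83
Insert 90: L from 98 -> R from 83
Insert 62: L from 98 -> L from 83 -> R from 10
Insert 9: L from 98 -> L from 83 -> L from 10
Insert 4: L from 98 -> L from 83 -> L from 10 -> L from 9
Insert 1: L from 98 -> L from 83 -> L from 10 -> L from 9 -> L from 4

In-order: [1, 4, 9, 10, 62, 83, 90, 98]


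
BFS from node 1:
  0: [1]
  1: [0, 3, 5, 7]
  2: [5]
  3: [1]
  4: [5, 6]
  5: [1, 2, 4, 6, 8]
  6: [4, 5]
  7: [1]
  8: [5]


Visit 1, enqueue [0, 3, 5, 7]
Visit 0, enqueue []
Visit 3, enqueue []
Visit 5, enqueue [2, 4, 6, 8]
Visit 7, enqueue []
Visit 2, enqueue []
Visit 4, enqueue []
Visit 6, enqueue []
Visit 8, enqueue []

BFS order: [1, 0, 3, 5, 7, 2, 4, 6, 8]


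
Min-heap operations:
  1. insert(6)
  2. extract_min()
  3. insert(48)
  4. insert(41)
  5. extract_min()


insert(6) -> [6]
extract_min()->6, []
insert(48) -> [48]
insert(41) -> [41, 48]
extract_min()->41, [48]

Final heap: [48]


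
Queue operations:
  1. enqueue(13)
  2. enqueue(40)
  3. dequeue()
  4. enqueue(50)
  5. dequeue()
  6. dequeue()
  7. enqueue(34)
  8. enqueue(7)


enqueue(13) -> [13]
enqueue(40) -> [13, 40]
dequeue()->13, [40]
enqueue(50) -> [40, 50]
dequeue()->40, [50]
dequeue()->50, []
enqueue(34) -> [34]
enqueue(7) -> [34, 7]

Final queue: [34, 7]


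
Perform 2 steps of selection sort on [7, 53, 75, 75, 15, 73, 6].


Initial: [7, 53, 75, 75, 15, 73, 6]
Step 1: min=6 at 6
  Swap: [6, 53, 75, 75, 15, 73, 7]
Step 2: min=7 at 6
  Swap: [6, 7, 75, 75, 15, 73, 53]

After 2 steps: [6, 7, 75, 75, 15, 73, 53]


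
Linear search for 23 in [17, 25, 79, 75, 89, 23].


i=0: 17!=23
i=1: 25!=23
i=2: 79!=23
i=3: 75!=23
i=4: 89!=23
i=5: 23==23 found!

Found at 5, 6 comps


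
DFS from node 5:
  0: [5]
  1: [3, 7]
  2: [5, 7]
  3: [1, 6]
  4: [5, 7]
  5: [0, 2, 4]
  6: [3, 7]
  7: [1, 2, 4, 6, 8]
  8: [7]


Visit 5, push [4, 2, 0]
Visit 0, push []
Visit 2, push [7]
Visit 7, push [8, 6, 4, 1]
Visit 1, push [3]
Visit 3, push [6]
Visit 6, push []
Visit 4, push []
Visit 8, push []

DFS order: [5, 0, 2, 7, 1, 3, 6, 4, 8]


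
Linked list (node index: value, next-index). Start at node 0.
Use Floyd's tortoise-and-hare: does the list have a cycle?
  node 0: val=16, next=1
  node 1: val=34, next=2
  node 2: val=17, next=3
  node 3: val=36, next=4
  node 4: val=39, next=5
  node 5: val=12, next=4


Floyd's tortoise (slow, +1) and hare (fast, +2):
  init: slow=0, fast=0
  step 1: slow=1, fast=2
  step 2: slow=2, fast=4
  step 3: slow=3, fast=4
  step 4: slow=4, fast=4
  slow == fast at node 4: cycle detected

Cycle: yes


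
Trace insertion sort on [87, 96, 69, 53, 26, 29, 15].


Initial: [87, 96, 69, 53, 26, 29, 15]
Insert 96: [87, 96, 69, 53, 26, 29, 15]
Insert 69: [69, 87, 96, 53, 26, 29, 15]
Insert 53: [53, 69, 87, 96, 26, 29, 15]
Insert 26: [26, 53, 69, 87, 96, 29, 15]
Insert 29: [26, 29, 53, 69, 87, 96, 15]
Insert 15: [15, 26, 29, 53, 69, 87, 96]

Sorted: [15, 26, 29, 53, 69, 87, 96]


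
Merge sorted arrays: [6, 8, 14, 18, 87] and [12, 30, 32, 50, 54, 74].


Take 6 from A
Take 8 from A
Take 12 from B
Take 14 from A
Take 18 from A
Take 30 from B
Take 32 from B
Take 50 from B
Take 54 from B
Take 74 from B

Merged: [6, 8, 12, 14, 18, 30, 32, 50, 54, 74, 87]


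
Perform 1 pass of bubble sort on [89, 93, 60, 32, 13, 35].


Initial: [89, 93, 60, 32, 13, 35]
Pass 1: [89, 60, 32, 13, 35, 93] (4 swaps)

After 1 pass: [89, 60, 32, 13, 35, 93]


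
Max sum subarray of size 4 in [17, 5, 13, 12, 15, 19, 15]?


[0:4]: 47
[1:5]: 45
[2:6]: 59
[3:7]: 61

Max: 61 at [3:7]


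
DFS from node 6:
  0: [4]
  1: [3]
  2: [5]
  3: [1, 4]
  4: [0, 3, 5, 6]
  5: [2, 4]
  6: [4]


Visit 6, push [4]
Visit 4, push [5, 3, 0]
Visit 0, push []
Visit 3, push [1]
Visit 1, push []
Visit 5, push [2]
Visit 2, push []

DFS order: [6, 4, 0, 3, 1, 5, 2]


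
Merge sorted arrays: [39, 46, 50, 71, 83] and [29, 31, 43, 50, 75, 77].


Take 29 from B
Take 31 from B
Take 39 from A
Take 43 from B
Take 46 from A
Take 50 from A
Take 50 from B
Take 71 from A
Take 75 from B
Take 77 from B

Merged: [29, 31, 39, 43, 46, 50, 50, 71, 75, 77, 83]


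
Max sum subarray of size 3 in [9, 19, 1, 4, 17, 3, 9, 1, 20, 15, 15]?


[0:3]: 29
[1:4]: 24
[2:5]: 22
[3:6]: 24
[4:7]: 29
[5:8]: 13
[6:9]: 30
[7:10]: 36
[8:11]: 50

Max: 50 at [8:11]


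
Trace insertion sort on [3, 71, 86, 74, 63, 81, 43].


Initial: [3, 71, 86, 74, 63, 81, 43]
Insert 71: [3, 71, 86, 74, 63, 81, 43]
Insert 86: [3, 71, 86, 74, 63, 81, 43]
Insert 74: [3, 71, 74, 86, 63, 81, 43]
Insert 63: [3, 63, 71, 74, 86, 81, 43]
Insert 81: [3, 63, 71, 74, 81, 86, 43]
Insert 43: [3, 43, 63, 71, 74, 81, 86]

Sorted: [3, 43, 63, 71, 74, 81, 86]


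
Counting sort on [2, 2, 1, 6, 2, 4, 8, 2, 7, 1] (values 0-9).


Input: [2, 2, 1, 6, 2, 4, 8, 2, 7, 1]
Counts: [0, 2, 4, 0, 1, 0, 1, 1, 1, 0]

Sorted: [1, 1, 2, 2, 2, 2, 4, 6, 7, 8]


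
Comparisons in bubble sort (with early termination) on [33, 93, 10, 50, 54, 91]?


Algorithm: bubble sort (with early termination)
Input: [33, 93, 10, 50, 54, 91]
Sorted: [10, 33, 50, 54, 91, 93]

12


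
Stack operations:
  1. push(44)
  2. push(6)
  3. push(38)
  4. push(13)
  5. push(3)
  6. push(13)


push(44) -> [44]
push(6) -> [44, 6]
push(38) -> [44, 6, 38]
push(13) -> [44, 6, 38, 13]
push(3) -> [44, 6, 38, 13, 3]
push(13) -> [44, 6, 38, 13, 3, 13]

Final stack: [44, 6, 38, 13, 3, 13]


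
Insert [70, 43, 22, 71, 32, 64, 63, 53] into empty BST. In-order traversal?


Insert 70: root
Insert 43: L from 70
Insert 22: L from 70 -> L from 43
Insert 71: R from 70
Insert 32: L from 70 -> L from 43 -> R from 22
Insert 64: L from 70 -> R from 43
Insert 63: L from 70 -> R from 43 -> L from 64
Insert 53: L from 70 -> R from 43 -> L from 64 -> L from 63

In-order: [22, 32, 43, 53, 63, 64, 70, 71]


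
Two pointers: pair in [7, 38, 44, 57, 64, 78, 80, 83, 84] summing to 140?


lo=0(7)+hi=8(84)=91
lo=1(38)+hi=8(84)=122
lo=2(44)+hi=8(84)=128
lo=3(57)+hi=8(84)=141
lo=3(57)+hi=7(83)=140

Yes: 57+83=140


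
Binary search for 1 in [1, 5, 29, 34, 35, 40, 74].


Step 1: lo=0, hi=6, mid=3, val=34
Step 2: lo=0, hi=2, mid=1, val=5
Step 3: lo=0, hi=0, mid=0, val=1

Found at index 0


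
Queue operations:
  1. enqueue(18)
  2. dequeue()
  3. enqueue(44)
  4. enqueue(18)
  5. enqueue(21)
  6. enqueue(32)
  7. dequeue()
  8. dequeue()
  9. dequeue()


enqueue(18) -> [18]
dequeue()->18, []
enqueue(44) -> [44]
enqueue(18) -> [44, 18]
enqueue(21) -> [44, 18, 21]
enqueue(32) -> [44, 18, 21, 32]
dequeue()->44, [18, 21, 32]
dequeue()->18, [21, 32]
dequeue()->21, [32]

Final queue: [32]


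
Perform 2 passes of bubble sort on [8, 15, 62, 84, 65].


Initial: [8, 15, 62, 84, 65]
Pass 1: [8, 15, 62, 65, 84] (1 swaps)
Pass 2: [8, 15, 62, 65, 84] (0 swaps)

After 2 passes: [8, 15, 62, 65, 84]


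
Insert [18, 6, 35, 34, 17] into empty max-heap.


Insert 18: [18]
Insert 6: [18, 6]
Insert 35: [35, 6, 18]
Insert 34: [35, 34, 18, 6]
Insert 17: [35, 34, 18, 6, 17]

Final heap: [35, 34, 18, 6, 17]


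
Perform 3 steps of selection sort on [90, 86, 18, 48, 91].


Initial: [90, 86, 18, 48, 91]
Step 1: min=18 at 2
  Swap: [18, 86, 90, 48, 91]
Step 2: min=48 at 3
  Swap: [18, 48, 90, 86, 91]
Step 3: min=86 at 3
  Swap: [18, 48, 86, 90, 91]

After 3 steps: [18, 48, 86, 90, 91]


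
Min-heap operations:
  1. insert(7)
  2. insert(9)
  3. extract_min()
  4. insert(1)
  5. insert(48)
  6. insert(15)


insert(7) -> [7]
insert(9) -> [7, 9]
extract_min()->7, [9]
insert(1) -> [1, 9]
insert(48) -> [1, 9, 48]
insert(15) -> [1, 9, 48, 15]

Final heap: [1, 9, 48, 15]


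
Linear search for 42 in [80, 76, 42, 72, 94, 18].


i=0: 80!=42
i=1: 76!=42
i=2: 42==42 found!

Found at 2, 3 comps


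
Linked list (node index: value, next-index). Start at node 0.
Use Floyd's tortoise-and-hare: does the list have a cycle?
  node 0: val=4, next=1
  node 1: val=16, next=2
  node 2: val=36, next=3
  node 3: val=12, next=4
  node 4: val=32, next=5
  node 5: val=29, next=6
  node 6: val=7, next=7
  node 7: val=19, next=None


Floyd's tortoise (slow, +1) and hare (fast, +2):
  init: slow=0, fast=0
  step 1: slow=1, fast=2
  step 2: slow=2, fast=4
  step 3: slow=3, fast=6
  step 4: fast 6->7->None, no cycle

Cycle: no


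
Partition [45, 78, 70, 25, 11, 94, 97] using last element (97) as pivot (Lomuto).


Pivot: 97
  45 <= 97: advance i (no swap)
  78 <= 97: advance i (no swap)
  70 <= 97: advance i (no swap)
  25 <= 97: advance i (no swap)
  11 <= 97: advance i (no swap)
  94 <= 97: advance i (no swap)
Place pivot at 6: [45, 78, 70, 25, 11, 94, 97]

Partitioned: [45, 78, 70, 25, 11, 94, 97]


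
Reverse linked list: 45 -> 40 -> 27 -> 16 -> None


Step 1: curr=45, set curr.next=prev(None) | reversed so far: 45
Step 2: curr=40, set curr.next=prev(45) | reversed so far: 40 -> 45
Step 3: curr=27, set curr.next=prev(40) | reversed so far: 27 -> 40 -> 45
Step 4: curr=16, set curr.next=prev(27) | reversed so far: 16 -> 27 -> 40 -> 45

16 -> 27 -> 40 -> 45 -> None


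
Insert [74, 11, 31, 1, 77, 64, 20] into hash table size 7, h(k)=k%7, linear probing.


Insert 74: h=4 -> slot 4
Insert 11: h=4, 1 probes -> slot 5
Insert 31: h=3 -> slot 3
Insert 1: h=1 -> slot 1
Insert 77: h=0 -> slot 0
Insert 64: h=1, 1 probes -> slot 2
Insert 20: h=6 -> slot 6

Table: [77, 1, 64, 31, 74, 11, 20]


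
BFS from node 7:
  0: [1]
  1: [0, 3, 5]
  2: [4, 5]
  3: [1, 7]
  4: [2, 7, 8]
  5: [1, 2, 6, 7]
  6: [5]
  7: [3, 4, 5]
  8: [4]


Visit 7, enqueue [3, 4, 5]
Visit 3, enqueue [1]
Visit 4, enqueue [2, 8]
Visit 5, enqueue [6]
Visit 1, enqueue [0]
Visit 2, enqueue []
Visit 8, enqueue []
Visit 6, enqueue []
Visit 0, enqueue []

BFS order: [7, 3, 4, 5, 1, 2, 8, 6, 0]


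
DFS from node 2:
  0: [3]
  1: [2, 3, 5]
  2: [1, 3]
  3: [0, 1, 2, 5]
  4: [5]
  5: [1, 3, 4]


Visit 2, push [3, 1]
Visit 1, push [5, 3]
Visit 3, push [5, 0]
Visit 0, push []
Visit 5, push [4]
Visit 4, push []

DFS order: [2, 1, 3, 0, 5, 4]


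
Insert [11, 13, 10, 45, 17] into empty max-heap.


Insert 11: [11]
Insert 13: [13, 11]
Insert 10: [13, 11, 10]
Insert 45: [45, 13, 10, 11]
Insert 17: [45, 17, 10, 11, 13]

Final heap: [45, 17, 10, 11, 13]


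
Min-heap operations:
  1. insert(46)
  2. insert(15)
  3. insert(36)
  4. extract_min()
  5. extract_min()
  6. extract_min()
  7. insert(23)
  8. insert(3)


insert(46) -> [46]
insert(15) -> [15, 46]
insert(36) -> [15, 46, 36]
extract_min()->15, [36, 46]
extract_min()->36, [46]
extract_min()->46, []
insert(23) -> [23]
insert(3) -> [3, 23]

Final heap: [3, 23]


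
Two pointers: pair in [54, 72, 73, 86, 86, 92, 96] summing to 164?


lo=0(54)+hi=6(96)=150
lo=1(72)+hi=6(96)=168
lo=1(72)+hi=5(92)=164

Yes: 72+92=164


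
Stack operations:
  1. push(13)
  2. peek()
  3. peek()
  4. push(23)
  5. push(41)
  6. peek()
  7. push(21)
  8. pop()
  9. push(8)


push(13) -> [13]
peek()->13
peek()->13
push(23) -> [13, 23]
push(41) -> [13, 23, 41]
peek()->41
push(21) -> [13, 23, 41, 21]
pop()->21, [13, 23, 41]
push(8) -> [13, 23, 41, 8]

Final stack: [13, 23, 41, 8]


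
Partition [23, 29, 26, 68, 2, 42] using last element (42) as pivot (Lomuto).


Pivot: 42
  23 <= 42: advance i (no swap)
  29 <= 42: advance i (no swap)
  26 <= 42: advance i (no swap)
  2 <= 42: swap -> [23, 29, 26, 2, 68, 42]
Place pivot at 4: [23, 29, 26, 2, 42, 68]

Partitioned: [23, 29, 26, 2, 42, 68]


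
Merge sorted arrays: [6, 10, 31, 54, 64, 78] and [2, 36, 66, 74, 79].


Take 2 from B
Take 6 from A
Take 10 from A
Take 31 from A
Take 36 from B
Take 54 from A
Take 64 from A
Take 66 from B
Take 74 from B
Take 78 from A

Merged: [2, 6, 10, 31, 36, 54, 64, 66, 74, 78, 79]


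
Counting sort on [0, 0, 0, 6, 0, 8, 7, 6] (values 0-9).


Input: [0, 0, 0, 6, 0, 8, 7, 6]
Counts: [4, 0, 0, 0, 0, 0, 2, 1, 1, 0]

Sorted: [0, 0, 0, 0, 6, 6, 7, 8]


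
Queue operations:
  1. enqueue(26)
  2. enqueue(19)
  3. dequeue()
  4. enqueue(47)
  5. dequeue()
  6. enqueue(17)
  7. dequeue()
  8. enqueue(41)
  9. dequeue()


enqueue(26) -> [26]
enqueue(19) -> [26, 19]
dequeue()->26, [19]
enqueue(47) -> [19, 47]
dequeue()->19, [47]
enqueue(17) -> [47, 17]
dequeue()->47, [17]
enqueue(41) -> [17, 41]
dequeue()->17, [41]

Final queue: [41]


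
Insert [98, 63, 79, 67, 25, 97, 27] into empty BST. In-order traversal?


Insert 98: root
Insert 63: L from 98
Insert 79: L from 98 -> R from 63
Insert 67: L from 98 -> R from 63 -> L from 79
Insert 25: L from 98 -> L from 63
Insert 97: L from 98 -> R from 63 -> R from 79
Insert 27: L from 98 -> L from 63 -> R from 25

In-order: [25, 27, 63, 67, 79, 97, 98]


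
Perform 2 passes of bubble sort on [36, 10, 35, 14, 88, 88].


Initial: [36, 10, 35, 14, 88, 88]
Pass 1: [10, 35, 14, 36, 88, 88] (3 swaps)
Pass 2: [10, 14, 35, 36, 88, 88] (1 swaps)

After 2 passes: [10, 14, 35, 36, 88, 88]


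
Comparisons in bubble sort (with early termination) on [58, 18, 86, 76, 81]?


Algorithm: bubble sort (with early termination)
Input: [58, 18, 86, 76, 81]
Sorted: [18, 58, 76, 81, 86]

7


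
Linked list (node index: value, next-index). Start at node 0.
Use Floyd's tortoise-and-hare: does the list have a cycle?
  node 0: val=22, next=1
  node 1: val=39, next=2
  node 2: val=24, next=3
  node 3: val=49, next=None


Floyd's tortoise (slow, +1) and hare (fast, +2):
  init: slow=0, fast=0
  step 1: slow=1, fast=2
  step 2: fast 2->3->None, no cycle

Cycle: no


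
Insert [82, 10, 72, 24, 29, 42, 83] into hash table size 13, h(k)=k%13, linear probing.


Insert 82: h=4 -> slot 4
Insert 10: h=10 -> slot 10
Insert 72: h=7 -> slot 7
Insert 24: h=11 -> slot 11
Insert 29: h=3 -> slot 3
Insert 42: h=3, 2 probes -> slot 5
Insert 83: h=5, 1 probes -> slot 6

Table: [None, None, None, 29, 82, 42, 83, 72, None, None, 10, 24, None]


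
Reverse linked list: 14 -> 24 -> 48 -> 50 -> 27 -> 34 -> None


Step 1: curr=14, set curr.next=prev(None) | reversed so far: 14
Step 2: curr=24, set curr.next=prev(14) | reversed so far: 24 -> 14
Step 3: curr=48, set curr.next=prev(24) | reversed so far: 48 -> 24 -> 14
Step 4: curr=50, set curr.next=prev(48) | reversed so far: 50 -> 48 -> 24 -> 14
Step 5: curr=27, set curr.next=prev(50) | reversed so far: 27 -> 50 -> 48 -> 24 -> 14
Step 6: curr=34, set curr.next=prev(27) | reversed so far: 34 -> 27 -> 50 -> 48 -> 24 -> 14

34 -> 27 -> 50 -> 48 -> 24 -> 14 -> None


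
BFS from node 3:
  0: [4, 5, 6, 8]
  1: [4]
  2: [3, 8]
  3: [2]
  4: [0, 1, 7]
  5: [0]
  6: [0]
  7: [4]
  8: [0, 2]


Visit 3, enqueue [2]
Visit 2, enqueue [8]
Visit 8, enqueue [0]
Visit 0, enqueue [4, 5, 6]
Visit 4, enqueue [1, 7]
Visit 5, enqueue []
Visit 6, enqueue []
Visit 1, enqueue []
Visit 7, enqueue []

BFS order: [3, 2, 8, 0, 4, 5, 6, 1, 7]


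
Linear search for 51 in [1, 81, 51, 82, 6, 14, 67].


i=0: 1!=51
i=1: 81!=51
i=2: 51==51 found!

Found at 2, 3 comps


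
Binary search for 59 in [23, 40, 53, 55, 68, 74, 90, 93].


Step 1: lo=0, hi=7, mid=3, val=55
Step 2: lo=4, hi=7, mid=5, val=74
Step 3: lo=4, hi=4, mid=4, val=68

Not found


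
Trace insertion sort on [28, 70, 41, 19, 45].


Initial: [28, 70, 41, 19, 45]
Insert 70: [28, 70, 41, 19, 45]
Insert 41: [28, 41, 70, 19, 45]
Insert 19: [19, 28, 41, 70, 45]
Insert 45: [19, 28, 41, 45, 70]

Sorted: [19, 28, 41, 45, 70]


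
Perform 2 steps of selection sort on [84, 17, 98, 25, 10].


Initial: [84, 17, 98, 25, 10]
Step 1: min=10 at 4
  Swap: [10, 17, 98, 25, 84]
Step 2: min=17 at 1
  Swap: [10, 17, 98, 25, 84]

After 2 steps: [10, 17, 98, 25, 84]


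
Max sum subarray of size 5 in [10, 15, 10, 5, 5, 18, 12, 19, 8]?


[0:5]: 45
[1:6]: 53
[2:7]: 50
[3:8]: 59
[4:9]: 62

Max: 62 at [4:9]


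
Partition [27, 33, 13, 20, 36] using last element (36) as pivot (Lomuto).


Pivot: 36
  27 <= 36: advance i (no swap)
  33 <= 36: advance i (no swap)
  13 <= 36: advance i (no swap)
  20 <= 36: advance i (no swap)
Place pivot at 4: [27, 33, 13, 20, 36]

Partitioned: [27, 33, 13, 20, 36]


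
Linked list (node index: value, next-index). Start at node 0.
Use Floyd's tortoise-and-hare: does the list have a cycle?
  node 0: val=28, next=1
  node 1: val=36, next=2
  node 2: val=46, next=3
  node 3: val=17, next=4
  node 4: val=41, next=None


Floyd's tortoise (slow, +1) and hare (fast, +2):
  init: slow=0, fast=0
  step 1: slow=1, fast=2
  step 2: slow=2, fast=4
  step 3: fast -> None, no cycle

Cycle: no


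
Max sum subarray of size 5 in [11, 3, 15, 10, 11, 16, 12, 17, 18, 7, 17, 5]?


[0:5]: 50
[1:6]: 55
[2:7]: 64
[3:8]: 66
[4:9]: 74
[5:10]: 70
[6:11]: 71
[7:12]: 64

Max: 74 at [4:9]


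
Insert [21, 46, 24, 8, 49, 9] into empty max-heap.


Insert 21: [21]
Insert 46: [46, 21]
Insert 24: [46, 21, 24]
Insert 8: [46, 21, 24, 8]
Insert 49: [49, 46, 24, 8, 21]
Insert 9: [49, 46, 24, 8, 21, 9]

Final heap: [49, 46, 24, 8, 21, 9]


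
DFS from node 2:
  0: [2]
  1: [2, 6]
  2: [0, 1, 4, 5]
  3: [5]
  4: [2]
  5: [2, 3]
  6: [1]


Visit 2, push [5, 4, 1, 0]
Visit 0, push []
Visit 1, push [6]
Visit 6, push []
Visit 4, push []
Visit 5, push [3]
Visit 3, push []

DFS order: [2, 0, 1, 6, 4, 5, 3]


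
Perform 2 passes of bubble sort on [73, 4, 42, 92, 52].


Initial: [73, 4, 42, 92, 52]
Pass 1: [4, 42, 73, 52, 92] (3 swaps)
Pass 2: [4, 42, 52, 73, 92] (1 swaps)

After 2 passes: [4, 42, 52, 73, 92]


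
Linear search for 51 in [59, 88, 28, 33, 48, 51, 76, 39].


i=0: 59!=51
i=1: 88!=51
i=2: 28!=51
i=3: 33!=51
i=4: 48!=51
i=5: 51==51 found!

Found at 5, 6 comps


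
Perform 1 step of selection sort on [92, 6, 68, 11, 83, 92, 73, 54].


Initial: [92, 6, 68, 11, 83, 92, 73, 54]
Step 1: min=6 at 1
  Swap: [6, 92, 68, 11, 83, 92, 73, 54]

After 1 step: [6, 92, 68, 11, 83, 92, 73, 54]


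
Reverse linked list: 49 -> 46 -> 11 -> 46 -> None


Step 1: curr=49, set curr.next=prev(None) | reversed so far: 49
Step 2: curr=46, set curr.next=prev(49) | reversed so far: 46 -> 49
Step 3: curr=11, set curr.next=prev(46) | reversed so far: 11 -> 46 -> 49
Step 4: curr=46, set curr.next=prev(11) | reversed so far: 46 -> 11 -> 46 -> 49

46 -> 11 -> 46 -> 49 -> None


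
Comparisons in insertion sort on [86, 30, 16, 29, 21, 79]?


Algorithm: insertion sort
Input: [86, 30, 16, 29, 21, 79]
Sorted: [16, 21, 29, 30, 79, 86]

12


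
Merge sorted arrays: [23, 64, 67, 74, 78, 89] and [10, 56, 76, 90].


Take 10 from B
Take 23 from A
Take 56 from B
Take 64 from A
Take 67 from A
Take 74 from A
Take 76 from B
Take 78 from A
Take 89 from A

Merged: [10, 23, 56, 64, 67, 74, 76, 78, 89, 90]


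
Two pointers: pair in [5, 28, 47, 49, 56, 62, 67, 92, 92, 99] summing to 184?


lo=0(5)+hi=9(99)=104
lo=1(28)+hi=9(99)=127
lo=2(47)+hi=9(99)=146
lo=3(49)+hi=9(99)=148
lo=4(56)+hi=9(99)=155
lo=5(62)+hi=9(99)=161
lo=6(67)+hi=9(99)=166
lo=7(92)+hi=9(99)=191
lo=7(92)+hi=8(92)=184

Yes: 92+92=184


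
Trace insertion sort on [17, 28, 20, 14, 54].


Initial: [17, 28, 20, 14, 54]
Insert 28: [17, 28, 20, 14, 54]
Insert 20: [17, 20, 28, 14, 54]
Insert 14: [14, 17, 20, 28, 54]
Insert 54: [14, 17, 20, 28, 54]

Sorted: [14, 17, 20, 28, 54]


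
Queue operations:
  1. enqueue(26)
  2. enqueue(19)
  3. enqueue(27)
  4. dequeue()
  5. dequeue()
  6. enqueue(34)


enqueue(26) -> [26]
enqueue(19) -> [26, 19]
enqueue(27) -> [26, 19, 27]
dequeue()->26, [19, 27]
dequeue()->19, [27]
enqueue(34) -> [27, 34]

Final queue: [27, 34]


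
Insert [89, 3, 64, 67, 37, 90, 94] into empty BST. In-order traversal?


Insert 89: root
Insert 3: L from 89
Insert 64: L from 89 -> R from 3
Insert 67: L from 89 -> R from 3 -> R from 64
Insert 37: L from 89 -> R from 3 -> L from 64
Insert 90: R from 89
Insert 94: R from 89 -> R from 90

In-order: [3, 37, 64, 67, 89, 90, 94]


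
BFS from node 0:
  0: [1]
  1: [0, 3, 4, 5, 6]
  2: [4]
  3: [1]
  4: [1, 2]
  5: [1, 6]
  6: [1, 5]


Visit 0, enqueue [1]
Visit 1, enqueue [3, 4, 5, 6]
Visit 3, enqueue []
Visit 4, enqueue [2]
Visit 5, enqueue []
Visit 6, enqueue []
Visit 2, enqueue []

BFS order: [0, 1, 3, 4, 5, 6, 2]


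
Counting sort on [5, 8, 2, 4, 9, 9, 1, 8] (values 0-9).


Input: [5, 8, 2, 4, 9, 9, 1, 8]
Counts: [0, 1, 1, 0, 1, 1, 0, 0, 2, 2]

Sorted: [1, 2, 4, 5, 8, 8, 9, 9]


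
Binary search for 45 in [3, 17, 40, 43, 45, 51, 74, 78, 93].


Step 1: lo=0, hi=8, mid=4, val=45

Found at index 4


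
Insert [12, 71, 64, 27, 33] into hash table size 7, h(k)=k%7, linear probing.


Insert 12: h=5 -> slot 5
Insert 71: h=1 -> slot 1
Insert 64: h=1, 1 probes -> slot 2
Insert 27: h=6 -> slot 6
Insert 33: h=5, 2 probes -> slot 0

Table: [33, 71, 64, None, None, 12, 27]


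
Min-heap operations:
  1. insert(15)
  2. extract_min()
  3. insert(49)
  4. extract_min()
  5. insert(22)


insert(15) -> [15]
extract_min()->15, []
insert(49) -> [49]
extract_min()->49, []
insert(22) -> [22]

Final heap: [22]


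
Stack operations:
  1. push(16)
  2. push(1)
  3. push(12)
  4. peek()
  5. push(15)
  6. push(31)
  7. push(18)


push(16) -> [16]
push(1) -> [16, 1]
push(12) -> [16, 1, 12]
peek()->12
push(15) -> [16, 1, 12, 15]
push(31) -> [16, 1, 12, 15, 31]
push(18) -> [16, 1, 12, 15, 31, 18]

Final stack: [16, 1, 12, 15, 31, 18]


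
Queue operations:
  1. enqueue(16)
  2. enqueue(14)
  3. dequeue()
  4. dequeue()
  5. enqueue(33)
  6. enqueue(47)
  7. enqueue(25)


enqueue(16) -> [16]
enqueue(14) -> [16, 14]
dequeue()->16, [14]
dequeue()->14, []
enqueue(33) -> [33]
enqueue(47) -> [33, 47]
enqueue(25) -> [33, 47, 25]

Final queue: [33, 47, 25]


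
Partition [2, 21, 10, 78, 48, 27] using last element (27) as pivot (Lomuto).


Pivot: 27
  2 <= 27: advance i (no swap)
  21 <= 27: advance i (no swap)
  10 <= 27: advance i (no swap)
Place pivot at 3: [2, 21, 10, 27, 48, 78]

Partitioned: [2, 21, 10, 27, 48, 78]


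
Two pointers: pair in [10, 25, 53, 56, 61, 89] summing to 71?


lo=0(10)+hi=5(89)=99
lo=0(10)+hi=4(61)=71

Yes: 10+61=71


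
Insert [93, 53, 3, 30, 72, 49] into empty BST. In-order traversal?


Insert 93: root
Insert 53: L from 93
Insert 3: L from 93 -> L from 53
Insert 30: L from 93 -> L from 53 -> R from 3
Insert 72: L from 93 -> R from 53
Insert 49: L from 93 -> L from 53 -> R from 3 -> R from 30

In-order: [3, 30, 49, 53, 72, 93]


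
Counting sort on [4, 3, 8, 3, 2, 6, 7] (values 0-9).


Input: [4, 3, 8, 3, 2, 6, 7]
Counts: [0, 0, 1, 2, 1, 0, 1, 1, 1, 0]

Sorted: [2, 3, 3, 4, 6, 7, 8]


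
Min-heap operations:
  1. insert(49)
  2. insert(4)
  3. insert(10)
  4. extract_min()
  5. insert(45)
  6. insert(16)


insert(49) -> [49]
insert(4) -> [4, 49]
insert(10) -> [4, 49, 10]
extract_min()->4, [10, 49]
insert(45) -> [10, 49, 45]
insert(16) -> [10, 16, 45, 49]

Final heap: [10, 16, 45, 49]


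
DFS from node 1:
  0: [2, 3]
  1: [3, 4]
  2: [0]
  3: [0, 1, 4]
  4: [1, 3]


Visit 1, push [4, 3]
Visit 3, push [4, 0]
Visit 0, push [2]
Visit 2, push []
Visit 4, push []

DFS order: [1, 3, 0, 2, 4]


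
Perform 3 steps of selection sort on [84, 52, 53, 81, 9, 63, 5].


Initial: [84, 52, 53, 81, 9, 63, 5]
Step 1: min=5 at 6
  Swap: [5, 52, 53, 81, 9, 63, 84]
Step 2: min=9 at 4
  Swap: [5, 9, 53, 81, 52, 63, 84]
Step 3: min=52 at 4
  Swap: [5, 9, 52, 81, 53, 63, 84]

After 3 steps: [5, 9, 52, 81, 53, 63, 84]


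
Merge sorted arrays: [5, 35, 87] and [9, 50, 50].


Take 5 from A
Take 9 from B
Take 35 from A
Take 50 from B
Take 50 from B

Merged: [5, 9, 35, 50, 50, 87]


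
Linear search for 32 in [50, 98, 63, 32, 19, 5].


i=0: 50!=32
i=1: 98!=32
i=2: 63!=32
i=3: 32==32 found!

Found at 3, 4 comps


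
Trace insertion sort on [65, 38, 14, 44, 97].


Initial: [65, 38, 14, 44, 97]
Insert 38: [38, 65, 14, 44, 97]
Insert 14: [14, 38, 65, 44, 97]
Insert 44: [14, 38, 44, 65, 97]
Insert 97: [14, 38, 44, 65, 97]

Sorted: [14, 38, 44, 65, 97]


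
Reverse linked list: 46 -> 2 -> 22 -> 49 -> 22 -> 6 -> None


Step 1: curr=46, set curr.next=prev(None) | reversed so far: 46
Step 2: curr=2, set curr.next=prev(46) | reversed so far: 2 -> 46
Step 3: curr=22, set curr.next=prev(2) | reversed so far: 22 -> 2 -> 46
Step 4: curr=49, set curr.next=prev(22) | reversed so far: 49 -> 22 -> 2 -> 46
Step 5: curr=22, set curr.next=prev(49) | reversed so far: 22 -> 49 -> 22 -> 2 -> 46
Step 6: curr=6, set curr.next=prev(22) | reversed so far: 6 -> 22 -> 49 -> 22 -> 2 -> 46

6 -> 22 -> 49 -> 22 -> 2 -> 46 -> None


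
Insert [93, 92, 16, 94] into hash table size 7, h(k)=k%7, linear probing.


Insert 93: h=2 -> slot 2
Insert 92: h=1 -> slot 1
Insert 16: h=2, 1 probes -> slot 3
Insert 94: h=3, 1 probes -> slot 4

Table: [None, 92, 93, 16, 94, None, None]


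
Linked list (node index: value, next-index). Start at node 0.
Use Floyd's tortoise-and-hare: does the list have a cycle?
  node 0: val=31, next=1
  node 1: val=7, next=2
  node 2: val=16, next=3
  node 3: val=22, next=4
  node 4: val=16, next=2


Floyd's tortoise (slow, +1) and hare (fast, +2):
  init: slow=0, fast=0
  step 1: slow=1, fast=2
  step 2: slow=2, fast=4
  step 3: slow=3, fast=3
  slow == fast at node 3: cycle detected

Cycle: yes


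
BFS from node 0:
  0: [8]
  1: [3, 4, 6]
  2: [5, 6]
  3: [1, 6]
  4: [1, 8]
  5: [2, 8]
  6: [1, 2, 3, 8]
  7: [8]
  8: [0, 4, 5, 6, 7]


Visit 0, enqueue [8]
Visit 8, enqueue [4, 5, 6, 7]
Visit 4, enqueue [1]
Visit 5, enqueue [2]
Visit 6, enqueue [3]
Visit 7, enqueue []
Visit 1, enqueue []
Visit 2, enqueue []
Visit 3, enqueue []

BFS order: [0, 8, 4, 5, 6, 7, 1, 2, 3]


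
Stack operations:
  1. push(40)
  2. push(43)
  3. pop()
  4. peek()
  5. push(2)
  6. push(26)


push(40) -> [40]
push(43) -> [40, 43]
pop()->43, [40]
peek()->40
push(2) -> [40, 2]
push(26) -> [40, 2, 26]

Final stack: [40, 2, 26]


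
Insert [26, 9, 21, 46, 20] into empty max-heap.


Insert 26: [26]
Insert 9: [26, 9]
Insert 21: [26, 9, 21]
Insert 46: [46, 26, 21, 9]
Insert 20: [46, 26, 21, 9, 20]

Final heap: [46, 26, 21, 9, 20]


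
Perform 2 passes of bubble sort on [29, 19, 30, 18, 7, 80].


Initial: [29, 19, 30, 18, 7, 80]
Pass 1: [19, 29, 18, 7, 30, 80] (3 swaps)
Pass 2: [19, 18, 7, 29, 30, 80] (2 swaps)

After 2 passes: [19, 18, 7, 29, 30, 80]


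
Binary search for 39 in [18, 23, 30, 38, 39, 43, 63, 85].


Step 1: lo=0, hi=7, mid=3, val=38
Step 2: lo=4, hi=7, mid=5, val=43
Step 3: lo=4, hi=4, mid=4, val=39

Found at index 4


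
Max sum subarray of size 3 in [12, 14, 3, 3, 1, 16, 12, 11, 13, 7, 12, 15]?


[0:3]: 29
[1:4]: 20
[2:5]: 7
[3:6]: 20
[4:7]: 29
[5:8]: 39
[6:9]: 36
[7:10]: 31
[8:11]: 32
[9:12]: 34

Max: 39 at [5:8]


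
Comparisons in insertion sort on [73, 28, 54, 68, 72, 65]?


Algorithm: insertion sort
Input: [73, 28, 54, 68, 72, 65]
Sorted: [28, 54, 65, 68, 72, 73]

11


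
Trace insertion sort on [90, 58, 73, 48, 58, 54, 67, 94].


Initial: [90, 58, 73, 48, 58, 54, 67, 94]
Insert 58: [58, 90, 73, 48, 58, 54, 67, 94]
Insert 73: [58, 73, 90, 48, 58, 54, 67, 94]
Insert 48: [48, 58, 73, 90, 58, 54, 67, 94]
Insert 58: [48, 58, 58, 73, 90, 54, 67, 94]
Insert 54: [48, 54, 58, 58, 73, 90, 67, 94]
Insert 67: [48, 54, 58, 58, 67, 73, 90, 94]
Insert 94: [48, 54, 58, 58, 67, 73, 90, 94]

Sorted: [48, 54, 58, 58, 67, 73, 90, 94]


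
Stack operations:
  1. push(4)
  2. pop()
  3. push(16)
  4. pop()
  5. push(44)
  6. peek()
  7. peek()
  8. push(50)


push(4) -> [4]
pop()->4, []
push(16) -> [16]
pop()->16, []
push(44) -> [44]
peek()->44
peek()->44
push(50) -> [44, 50]

Final stack: [44, 50]


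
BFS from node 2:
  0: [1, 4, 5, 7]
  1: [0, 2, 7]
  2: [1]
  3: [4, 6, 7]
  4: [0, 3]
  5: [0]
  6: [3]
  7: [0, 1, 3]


Visit 2, enqueue [1]
Visit 1, enqueue [0, 7]
Visit 0, enqueue [4, 5]
Visit 7, enqueue [3]
Visit 4, enqueue []
Visit 5, enqueue []
Visit 3, enqueue [6]
Visit 6, enqueue []

BFS order: [2, 1, 0, 7, 4, 5, 3, 6]


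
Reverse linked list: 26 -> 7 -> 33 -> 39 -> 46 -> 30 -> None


Step 1: curr=26, set curr.next=prev(None) | reversed so far: 26
Step 2: curr=7, set curr.next=prev(26) | reversed so far: 7 -> 26
Step 3: curr=33, set curr.next=prev(7) | reversed so far: 33 -> 7 -> 26
Step 4: curr=39, set curr.next=prev(33) | reversed so far: 39 -> 33 -> 7 -> 26
Step 5: curr=46, set curr.next=prev(39) | reversed so far: 46 -> 39 -> 33 -> 7 -> 26
Step 6: curr=30, set curr.next=prev(46) | reversed so far: 30 -> 46 -> 39 -> 33 -> 7 -> 26

30 -> 46 -> 39 -> 33 -> 7 -> 26 -> None
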